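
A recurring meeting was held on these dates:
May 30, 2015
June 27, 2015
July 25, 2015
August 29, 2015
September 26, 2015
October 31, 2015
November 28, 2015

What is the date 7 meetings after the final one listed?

All Saturdays; the gaps (28, 28, 35, 28, 35, 28) vary with month length.
This is the last Saturday of each month.
Last Saturday of December 2015: December 26, 2015.
Last Saturday of January 2016: January 30, 2016.
Last Saturday of February 2016: February 27, 2016.
Last Saturday of March 2016: March 26, 2016.
April 2016 ends with Saturday April 30, 2016.
Last Saturday of May 2016: May 28, 2016.
June 2016 ends with Saturday June 25, 2016.

June 25, 2016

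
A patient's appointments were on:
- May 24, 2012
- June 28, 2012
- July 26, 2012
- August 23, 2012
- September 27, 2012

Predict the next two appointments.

October 25, 2012; November 22, 2012

Gaps: 35, 28, 28, 35 days — a mix of 28 and 35. Every date is a Thursday.
Each is the 4th Thursday of its month.
4th Thursday of October 2012: October 25, 2012.
4th Thursday of November 2012: November 22, 2012.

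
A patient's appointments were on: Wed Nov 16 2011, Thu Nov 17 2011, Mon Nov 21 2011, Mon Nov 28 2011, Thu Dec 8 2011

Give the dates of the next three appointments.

The spacing grows by 3 each time: 1, 4, 7, 10 days.
Next gap: 13 days. Thu Dec 8 2011 + 13 days = Wed Dec 21 2011.
Next gap: 16 days. Wed Dec 21 2011 + 16 days = Fri Jan 6 2012.
Next gap: 19 days. Fri Jan 6 2012 + 19 days = Wed Jan 25 2012.

Wed Dec 21 2011, Fri Jan 6 2012, Wed Jan 25 2012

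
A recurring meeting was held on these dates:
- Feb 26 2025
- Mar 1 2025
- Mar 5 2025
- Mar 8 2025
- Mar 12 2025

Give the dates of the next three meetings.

Mar 15 2025, Mar 19 2025, Mar 22 2025

Gaps: 3, 4, 3, 4 days — not constant, but cyclic with period 2.
The events fall on every Wednesday and Saturday.
The following Saturday is Mar 15 2025.
Next Wednesday: Mar 19 2025.
Next Saturday: Mar 22 2025.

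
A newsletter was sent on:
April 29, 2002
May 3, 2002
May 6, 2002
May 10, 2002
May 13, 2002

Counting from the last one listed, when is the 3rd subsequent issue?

May 24, 2002

Every event lands on a Monday or Friday (gaps cycle 4, 3, 4, 3).
So the schedule is: every Monday and Friday.
Next Friday: May 17, 2002.
Next Monday: May 20, 2002.
The following Friday is May 24, 2002.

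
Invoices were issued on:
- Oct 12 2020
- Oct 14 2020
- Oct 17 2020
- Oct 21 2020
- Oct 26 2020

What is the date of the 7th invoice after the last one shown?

Gaps: 2, 3, 4, 5 days — each gap is 1 larger than the previous one.
Next gap: 6 days. Oct 26 2020 + 6 days = Nov 1 2020.
Next gap: 7 days. Nov 1 2020 + 7 days = Nov 8 2020.
Next gap: 8 days. Nov 8 2020 + 8 days = Nov 16 2020.
Next gap: 9 days. Nov 16 2020 + 9 days = Nov 25 2020.
Next gap: 10 days. Nov 25 2020 + 10 days = Dec 5 2020.
Next gap: 11 days. Dec 5 2020 + 11 days = Dec 16 2020.
Next gap: 12 days. Dec 16 2020 + 12 days = Dec 28 2020.

Dec 28 2020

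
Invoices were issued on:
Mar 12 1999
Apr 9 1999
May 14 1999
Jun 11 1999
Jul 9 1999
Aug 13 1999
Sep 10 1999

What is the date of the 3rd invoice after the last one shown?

These are Fridays at 28- or 35-day spacing (28, 35, 28, 28, 35, 28).
The pattern: 2nd Friday of the month.
October 1999 — 2nd Friday is Oct 8 1999.
November 1999 — 2nd Friday is Nov 12 1999.
2nd Friday of December 1999: Dec 10 1999.

Dec 10 1999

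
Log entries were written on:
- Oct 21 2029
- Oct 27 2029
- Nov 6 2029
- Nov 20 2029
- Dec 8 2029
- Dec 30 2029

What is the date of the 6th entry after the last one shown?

Aug 3 2030

The spacing grows by 4 each time: 6, 10, 14, 18, 22 days.
Next gap: 26 days. Dec 30 2029 + 26 days = Jan 25 2030.
Next gap: 30 days. Jan 25 2030 + 30 days = Feb 24 2030.
Next gap: 34 days. Feb 24 2030 + 34 days = Mar 30 2030.
Next gap: 38 days. Mar 30 2030 + 38 days = May 7 2030.
Next gap: 42 days. May 7 2030 + 42 days = Jun 18 2030.
Next gap: 46 days. Jun 18 2030 + 46 days = Aug 3 2030.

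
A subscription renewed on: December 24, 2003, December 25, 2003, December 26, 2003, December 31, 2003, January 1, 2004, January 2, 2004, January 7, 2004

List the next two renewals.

January 8, 2004; January 9, 2004

The gap pattern 1, 1, 5, 1, 1, 5 repeats every 3 events.
These are the Wednesdays, Thursdays and Fridays of each week.
The following Thursday is January 8, 2004.
The following Friday is January 9, 2004.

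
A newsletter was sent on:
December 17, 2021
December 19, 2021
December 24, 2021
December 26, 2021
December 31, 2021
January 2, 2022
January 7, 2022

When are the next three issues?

January 9, 2022; January 14, 2022; January 16, 2022

Every event lands on a Friday or Sunday (gaps cycle 2, 5, 2, 5, 2, 5).
So the schedule is: every Friday and Sunday.
Next Sunday: January 9, 2022.
The following Friday is January 14, 2022.
Next Sunday: January 16, 2022.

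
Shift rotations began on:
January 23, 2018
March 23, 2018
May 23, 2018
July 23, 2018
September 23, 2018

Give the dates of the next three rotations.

The day-of-month is always 23 (59, 61, 61, 62 days between events).
So this recurs on the 23rd of every 2 months.
November 2018: November 23, 2018.
January 2019: January 23, 2019.
Next: March 2019 → March 23, 2019.

November 23, 2018; January 23, 2019; March 23, 2019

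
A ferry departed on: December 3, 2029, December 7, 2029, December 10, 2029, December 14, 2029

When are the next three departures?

December 17, 2029; December 21, 2029; December 24, 2029

Gaps: 4, 3, 4 days — not constant, but cyclic with period 2.
The events fall on every Monday and Friday.
The following Monday is December 17, 2029.
Next Friday: December 21, 2029.
Next Monday: December 24, 2029.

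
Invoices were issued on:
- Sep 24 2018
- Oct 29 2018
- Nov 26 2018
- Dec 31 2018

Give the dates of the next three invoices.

Jan 28 2019, Feb 25 2019, Mar 25 2019

All Mondays; the gaps (35, 28, 35) vary with month length.
This is the last Monday of each month.
January 2019 ends with Monday Jan 28 2019.
Last Monday of February 2019: Feb 25 2019.
Last Monday of March 2019: Mar 25 2019.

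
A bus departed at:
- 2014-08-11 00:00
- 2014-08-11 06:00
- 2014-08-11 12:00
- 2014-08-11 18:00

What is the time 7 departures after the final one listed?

2014-08-13 12:00

The interval is a steady 6 hours (6, 6, 6).
2014-08-11 18:00 + 6 h = 2014-08-12 00:00.
2014-08-12 00:00 + 6 h = 2014-08-12 06:00.
2014-08-12 06:00 + 6 h = 2014-08-12 12:00.
2014-08-12 12:00 + 6 h = 2014-08-12 18:00.
2014-08-12 18:00 + 6 h = 2014-08-13 00:00.
2014-08-13 00:00 + 6 h = 2014-08-13 06:00.
2014-08-13 06:00 + 6 h = 2014-08-13 12:00.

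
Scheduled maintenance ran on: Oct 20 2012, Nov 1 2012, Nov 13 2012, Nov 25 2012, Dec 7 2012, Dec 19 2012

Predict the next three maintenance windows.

Every event comes 12 days after the last (12, 12, 12, 12, 12).
Dec 19 2012 + 12 days = Dec 31 2012.
Dec 31 2012 + 12 days = Jan 12 2013.
Jan 12 2013 + 12 days = Jan 24 2013.

Dec 31 2012, Jan 12 2013, Jan 24 2013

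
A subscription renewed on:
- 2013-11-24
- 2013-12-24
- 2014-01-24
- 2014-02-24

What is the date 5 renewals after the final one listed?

2014-07-24

The day-of-month is always 24 (30, 31, 31 days between events).
So this recurs on the 24th of each month.
Next: March 2014 → 2014-03-24.
April 2014: 2014-04-24.
Next: May 2014 → 2014-05-24.
Next: June 2014 → 2014-06-24.
Next: July 2014 → 2014-07-24.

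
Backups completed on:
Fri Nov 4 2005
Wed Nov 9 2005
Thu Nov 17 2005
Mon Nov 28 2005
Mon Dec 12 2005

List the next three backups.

Gaps: 5, 8, 11, 14 days — each gap is 3 larger than the previous one.
Next gap: 17 days. Mon Dec 12 2005 + 17 days = Thu Dec 29 2005.
Next gap: 20 days. Thu Dec 29 2005 + 20 days = Wed Jan 18 2006.
Next gap: 23 days. Wed Jan 18 2006 + 23 days = Fri Feb 10 2006.

Thu Dec 29 2005, Wed Jan 18 2006, Fri Feb 10 2006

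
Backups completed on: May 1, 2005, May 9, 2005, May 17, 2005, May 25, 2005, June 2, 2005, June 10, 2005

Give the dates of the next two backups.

June 18, 2005; June 26, 2005

The spacing is 8, 8, 8, 8, 8 days — always 8 days.
June 10, 2005 + 8 days = June 18, 2005.
June 18, 2005 + 8 days = June 26, 2005.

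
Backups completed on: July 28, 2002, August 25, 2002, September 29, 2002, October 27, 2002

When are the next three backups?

November 24, 2002; December 29, 2002; January 26, 2003

All Sundays; the gaps (28, 35, 28) vary with month length.
This is the last Sunday of each month.
Last Sunday of November 2002: November 24, 2002.
Last Sunday of December 2002: December 29, 2002.
Last Sunday of January 2003: January 26, 2003.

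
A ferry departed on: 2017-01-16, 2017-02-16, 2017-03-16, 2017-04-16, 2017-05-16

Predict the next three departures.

2017-06-16, 2017-07-16, 2017-08-16

Gaps: 31, 28, 31, 30 days — not constant. Every event is on the 16th of the month.
Pattern: the 16th of each month.
June 2017: 2017-06-16.
Next: July 2017 → 2017-07-16.
August 2017: 2017-08-16.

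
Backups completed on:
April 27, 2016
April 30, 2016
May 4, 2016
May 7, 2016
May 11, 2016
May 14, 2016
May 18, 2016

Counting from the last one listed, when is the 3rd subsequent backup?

May 28, 2016

Gaps: 3, 4, 3, 4, 3, 4 days — not constant, but cyclic with period 2.
The events fall on every Wednesday and Saturday.
The following Saturday is May 21, 2016.
Next Wednesday: May 25, 2016.
Next Saturday: May 28, 2016.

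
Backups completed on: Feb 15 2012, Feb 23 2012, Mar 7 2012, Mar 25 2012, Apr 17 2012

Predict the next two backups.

Intervals are 8, 13, 18, 23 days — an arithmetic progression with common difference 5.
Next gap: 28 days. Apr 17 2012 + 28 days = May 15 2012.
Next gap: 33 days. May 15 2012 + 33 days = Jun 17 2012.

May 15 2012, Jun 17 2012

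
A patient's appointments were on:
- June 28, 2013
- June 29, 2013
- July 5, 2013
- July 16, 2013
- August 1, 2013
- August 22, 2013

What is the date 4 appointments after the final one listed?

Intervals are 1, 6, 11, 16, 21 days — an arithmetic progression with common difference 5.
Next gap: 26 days. August 22, 2013 + 26 days = September 17, 2013.
Next gap: 31 days. September 17, 2013 + 31 days = October 18, 2013.
Next gap: 36 days. October 18, 2013 + 36 days = November 23, 2013.
Next gap: 41 days. November 23, 2013 + 41 days = January 3, 2014.

January 3, 2014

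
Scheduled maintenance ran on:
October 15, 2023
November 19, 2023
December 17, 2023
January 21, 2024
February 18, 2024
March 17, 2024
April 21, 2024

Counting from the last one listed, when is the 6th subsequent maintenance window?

These are Sundays at 28- or 35-day spacing (35, 28, 35, 28, 28, 35).
The pattern: 3rd Sunday of the month.
3rd Sunday of May 2024: May 19, 2024.
June 2024 — 3rd Sunday is June 16, 2024.
July 2024 — 3rd Sunday is July 21, 2024.
August 2024 — 3rd Sunday is August 18, 2024.
September 2024 — 3rd Sunday is September 15, 2024.
October 2024 — 3rd Sunday is October 20, 2024.

October 20, 2024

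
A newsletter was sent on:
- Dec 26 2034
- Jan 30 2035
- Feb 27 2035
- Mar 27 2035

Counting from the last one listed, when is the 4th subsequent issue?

All Tuesdays; the gaps (35, 28, 28) vary with month length.
This is the last Tuesday of each month.
April 2035 ends with Tuesday Apr 24 2035.
Last Tuesday of May 2035: May 29 2035.
June 2035 ends with Tuesday Jun 26 2035.
July 2035 ends with Tuesday Jul 31 2035.

Jul 31 2035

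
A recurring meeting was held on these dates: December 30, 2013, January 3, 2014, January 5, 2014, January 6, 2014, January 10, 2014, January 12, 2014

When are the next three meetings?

Gaps: 4, 2, 1, 4, 2 days — not constant, but cyclic with period 3.
The events fall on every Monday, Friday and Sunday.
The following Monday is January 13, 2014.
The following Friday is January 17, 2014.
The following Sunday is January 19, 2014.

January 13, 2014; January 17, 2014; January 19, 2014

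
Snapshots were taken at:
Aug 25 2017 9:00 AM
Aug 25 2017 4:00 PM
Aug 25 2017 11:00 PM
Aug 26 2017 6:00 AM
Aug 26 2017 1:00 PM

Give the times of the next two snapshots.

Aug 26 2017 8:00 PM, Aug 27 2017 3:00 AM

Gaps: 7, 7, 7, 7 hours — each event is 7 hours after the previous one.
Aug 26 2017 1:00 PM + 7 h = Aug 26 2017 8:00 PM.
Aug 26 2017 8:00 PM + 7 h = Aug 27 2017 3:00 AM.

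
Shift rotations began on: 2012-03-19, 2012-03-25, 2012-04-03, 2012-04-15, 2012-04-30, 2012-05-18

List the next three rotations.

2012-06-08, 2012-07-02, 2012-07-29

Intervals are 6, 9, 12, 15, 18 days — an arithmetic progression with common difference 3.
Next gap: 21 days. 2012-05-18 + 21 days = 2012-06-08.
Next gap: 24 days. 2012-06-08 + 24 days = 2012-07-02.
Next gap: 27 days. 2012-07-02 + 27 days = 2012-07-29.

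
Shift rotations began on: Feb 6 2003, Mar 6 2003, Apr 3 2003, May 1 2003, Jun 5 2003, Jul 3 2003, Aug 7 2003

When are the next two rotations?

Sep 4 2003, Oct 2 2003

All dates are Thursdays, 28, 28, 28, 35, 28, 35 days apart.
Specifically, the 1st Thursday of each month.
1st Thursday of September 2003: Sep 4 2003.
1st Thursday of October 2003: Oct 2 2003.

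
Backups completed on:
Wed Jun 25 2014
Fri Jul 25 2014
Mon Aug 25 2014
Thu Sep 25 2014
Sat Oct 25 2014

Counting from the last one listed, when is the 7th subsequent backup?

Gaps: 30, 31, 31, 30 days — not constant. Every event is on the 25th of the month.
Pattern: the 25th of each month.
Next: November 2014 → Tue Nov 25 2014.
Next: December 2014 → Thu Dec 25 2014.
January 2015: Sun Jan 25 2015.
February 2015: Wed Feb 25 2015.
Next: March 2015 → Wed Mar 25 2015.
Next: April 2015 → Sat Apr 25 2015.
Next: May 2015 → Mon May 25 2015.

Mon May 25 2015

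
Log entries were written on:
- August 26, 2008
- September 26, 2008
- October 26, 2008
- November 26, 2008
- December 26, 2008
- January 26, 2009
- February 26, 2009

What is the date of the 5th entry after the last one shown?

The day-of-month is always 26 (31, 30, 31, 30, 31, 31 days between events).
So this recurs on the 26th of each month.
Next: March 2009 → March 26, 2009.
April 2009: April 26, 2009.
May 2009: May 26, 2009.
June 2009: June 26, 2009.
July 2009: July 26, 2009.

July 26, 2009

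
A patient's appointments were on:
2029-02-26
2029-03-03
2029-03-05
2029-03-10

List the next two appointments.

2029-03-12, 2029-03-17

Gaps: 5, 2, 5 days — not constant, but cyclic with period 2.
The events fall on every Monday and Saturday.
The following Monday is 2029-03-12.
The following Saturday is 2029-03-17.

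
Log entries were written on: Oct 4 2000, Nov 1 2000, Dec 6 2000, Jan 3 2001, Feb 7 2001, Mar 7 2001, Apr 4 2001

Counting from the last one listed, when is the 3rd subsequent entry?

Jul 4 2001

These are Wednesdays at 28- or 35-day spacing (28, 35, 28, 35, 28, 28).
The pattern: 1st Wednesday of the month.
May 2001 — 1st Wednesday is May 2 2001.
1st Wednesday of June 2001: Jun 6 2001.
1st Wednesday of July 2001: Jul 4 2001.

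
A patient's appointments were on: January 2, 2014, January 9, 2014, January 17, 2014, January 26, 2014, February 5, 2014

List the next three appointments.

The spacing grows by 1 each time: 7, 8, 9, 10 days.
Next gap: 11 days. February 5, 2014 + 11 days = February 16, 2014.
Next gap: 12 days. February 16, 2014 + 12 days = February 28, 2014.
Next gap: 13 days. February 28, 2014 + 13 days = March 13, 2014.

February 16, 2014; February 28, 2014; March 13, 2014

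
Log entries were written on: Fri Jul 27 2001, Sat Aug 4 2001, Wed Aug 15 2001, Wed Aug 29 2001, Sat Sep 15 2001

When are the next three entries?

Fri Oct 5 2001, Sun Oct 28 2001, Fri Nov 23 2001

The spacing grows by 3 each time: 8, 11, 14, 17 days.
Next gap: 20 days. Sat Sep 15 2001 + 20 days = Fri Oct 5 2001.
Next gap: 23 days. Fri Oct 5 2001 + 23 days = Sun Oct 28 2001.
Next gap: 26 days. Sun Oct 28 2001 + 26 days = Fri Nov 23 2001.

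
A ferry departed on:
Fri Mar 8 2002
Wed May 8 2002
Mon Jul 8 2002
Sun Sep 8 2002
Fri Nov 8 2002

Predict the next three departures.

Wed Jan 8 2003, Sat Mar 8 2003, Thu May 8 2003

The day-of-month is always 8 (61, 61, 62, 61 days between events).
So this recurs on the 8th of every 2 months.
Next: January 2003 → Wed Jan 8 2003.
Next: March 2003 → Sat Mar 8 2003.
Next: May 2003 → Thu May 8 2003.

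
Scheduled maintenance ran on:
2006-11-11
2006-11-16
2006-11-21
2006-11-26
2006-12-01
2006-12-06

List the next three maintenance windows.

2006-12-11, 2006-12-16, 2006-12-21

The spacing is 5, 5, 5, 5, 5 days — always 5 days.
2006-12-06 + 5 days = 2006-12-11.
2006-12-11 + 5 days = 2006-12-16.
2006-12-16 + 5 days = 2006-12-21.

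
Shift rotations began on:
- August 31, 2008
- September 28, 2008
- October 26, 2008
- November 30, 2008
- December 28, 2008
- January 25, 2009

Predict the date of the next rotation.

February 22, 2009

Every date is a Sunday; gaps 28, 28, 35, 28, 28 days.
Each is the last Sunday of its month (at least one falls on the 29th or later, ruling out '4th Sunday').
February 2009 ends with Sunday February 22, 2009.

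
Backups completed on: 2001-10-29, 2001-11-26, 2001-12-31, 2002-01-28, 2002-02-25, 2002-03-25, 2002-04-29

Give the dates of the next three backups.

Every date is a Monday; gaps 28, 35, 28, 28, 28, 35 days.
Each is the last Monday of its month (at least one falls on the 29th or later, ruling out '4th Monday').
May 2002 ends with Monday 2002-05-27.
Last Monday of June 2002: 2002-06-24.
July 2002 ends with Monday 2002-07-29.

2002-05-27, 2002-06-24, 2002-07-29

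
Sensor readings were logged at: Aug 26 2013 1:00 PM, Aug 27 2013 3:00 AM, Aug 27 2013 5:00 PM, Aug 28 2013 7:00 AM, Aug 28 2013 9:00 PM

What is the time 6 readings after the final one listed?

Sep 1 2013 9:00 AM

The interval is a steady 14 hours (14, 14, 14, 14).
Aug 28 2013 9:00 PM + 14 h = Aug 29 2013 11:00 AM.
Aug 29 2013 11:00 AM + 14 h = Aug 30 2013 1:00 AM.
Aug 30 2013 1:00 AM + 14 h = Aug 30 2013 3:00 PM.
Aug 30 2013 3:00 PM + 14 h = Aug 31 2013 5:00 AM.
Aug 31 2013 5:00 AM + 14 h = Aug 31 2013 7:00 PM.
Aug 31 2013 7:00 PM + 14 h = Sep 1 2013 9:00 AM.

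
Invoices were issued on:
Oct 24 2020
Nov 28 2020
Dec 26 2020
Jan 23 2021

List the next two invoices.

Gaps: 35, 28, 28 days — a mix of 28 and 35. Every date is a Saturday.
Each is the 4th Saturday of its month.
February 2021 — 4th Saturday is Feb 27 2021.
March 2021 — 4th Saturday is Mar 27 2021.

Feb 27 2021, Mar 27 2021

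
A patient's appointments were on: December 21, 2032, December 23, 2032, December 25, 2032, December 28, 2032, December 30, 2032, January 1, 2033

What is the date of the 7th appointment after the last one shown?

January 18, 2033

Every event lands on a Tuesday or Thursday or Saturday (gaps cycle 2, 2, 3, 2, 2).
So the schedule is: every Tuesday, Thursday and Saturday.
Next Tuesday: January 4, 2033.
Next Thursday: January 6, 2033.
The following Saturday is January 8, 2033.
Next Tuesday: January 11, 2033.
The following Thursday is January 13, 2033.
Next Saturday: January 15, 2033.
Next Tuesday: January 18, 2033.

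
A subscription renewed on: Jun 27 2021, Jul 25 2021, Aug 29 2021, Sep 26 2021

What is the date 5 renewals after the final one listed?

Every date is a Sunday; gaps 28, 35, 28 days.
Each is the last Sunday of its month (at least one falls on the 29th or later, ruling out '4th Sunday').
Last Sunday of October 2021: Oct 31 2021.
Last Sunday of November 2021: Nov 28 2021.
December 2021 ends with Sunday Dec 26 2021.
January 2022 ends with Sunday Jan 30 2022.
Last Sunday of February 2022: Feb 27 2022.

Feb 27 2022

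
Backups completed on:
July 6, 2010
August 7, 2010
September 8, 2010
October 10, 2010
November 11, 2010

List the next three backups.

December 13, 2010; January 14, 2011; February 15, 2011

Gaps between consecutive events: 32, 32, 32, 32 days — a constant 32-day interval.
November 11, 2010 + 32 days = December 13, 2010.
December 13, 2010 + 32 days = January 14, 2011.
January 14, 2011 + 32 days = February 15, 2011.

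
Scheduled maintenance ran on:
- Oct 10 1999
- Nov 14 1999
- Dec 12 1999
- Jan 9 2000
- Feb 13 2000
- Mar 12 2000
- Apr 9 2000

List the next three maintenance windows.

All dates are Sundays, 35, 28, 28, 35, 28, 28 days apart.
Specifically, the 2nd Sunday of each month.
May 2000 — 2nd Sunday is May 14 2000.
2nd Sunday of June 2000: Jun 11 2000.
July 2000 — 2nd Sunday is Jul 9 2000.

May 14 2000, Jun 11 2000, Jul 9 2000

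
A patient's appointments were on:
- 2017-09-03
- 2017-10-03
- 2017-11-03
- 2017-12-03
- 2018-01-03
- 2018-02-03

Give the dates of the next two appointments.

Each date is the 3rd; the gaps (30, 31, 30, 31, 31) track the month lengths.
The rule is the 3rd of each month.
March 2018: 2018-03-03.
Next: April 2018 → 2018-04-03.

2018-03-03, 2018-04-03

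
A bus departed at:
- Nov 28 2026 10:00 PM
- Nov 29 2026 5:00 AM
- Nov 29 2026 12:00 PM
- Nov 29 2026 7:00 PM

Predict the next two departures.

The interval is a steady 7 hours (7, 7, 7).
Nov 29 2026 7:00 PM + 7 h = Nov 30 2026 2:00 AM.
Nov 30 2026 2:00 AM + 7 h = Nov 30 2026 9:00 AM.

Nov 30 2026 2:00 AM, Nov 30 2026 9:00 AM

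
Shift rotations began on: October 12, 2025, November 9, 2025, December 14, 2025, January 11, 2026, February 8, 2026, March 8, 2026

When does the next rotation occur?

These are Sundays at 28- or 35-day spacing (28, 35, 28, 28, 28).
The pattern: 2nd Sunday of the month.
April 2026 — 2nd Sunday is April 12, 2026.

April 12, 2026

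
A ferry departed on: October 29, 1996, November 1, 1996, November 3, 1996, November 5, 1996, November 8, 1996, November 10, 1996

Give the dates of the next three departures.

Gaps: 3, 2, 2, 3, 2 days — not constant, but cyclic with period 3.
The events fall on every Tuesday, Friday and Sunday.
The following Tuesday is November 12, 1996.
Next Friday: November 15, 1996.
The following Sunday is November 17, 1996.

November 12, 1996; November 15, 1996; November 17, 1996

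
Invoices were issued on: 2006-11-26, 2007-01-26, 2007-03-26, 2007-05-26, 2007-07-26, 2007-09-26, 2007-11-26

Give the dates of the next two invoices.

Gaps: 61, 59, 61, 61, 62, 61 days — not constant. Every event is on the 26th of the month.
Pattern: the 26th of every 2 months.
Next: January 2008 → 2008-01-26.
Next: March 2008 → 2008-03-26.

2008-01-26, 2008-03-26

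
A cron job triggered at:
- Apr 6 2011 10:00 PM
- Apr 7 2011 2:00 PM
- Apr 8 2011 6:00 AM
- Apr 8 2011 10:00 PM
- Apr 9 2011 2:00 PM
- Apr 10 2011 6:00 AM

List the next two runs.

Spacing: 16, 16, 16, 16, 16 h — constant 16 h.
Apr 10 2011 6:00 AM + 16 h = Apr 10 2011 10:00 PM.
Apr 10 2011 10:00 PM + 16 h = Apr 11 2011 2:00 PM.

Apr 10 2011 10:00 PM, Apr 11 2011 2:00 PM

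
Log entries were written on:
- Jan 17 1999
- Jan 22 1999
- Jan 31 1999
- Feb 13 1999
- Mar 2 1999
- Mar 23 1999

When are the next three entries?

Intervals are 5, 9, 13, 17, 21 days — an arithmetic progression with common difference 4.
Next gap: 25 days. Mar 23 1999 + 25 days = Apr 17 1999.
Next gap: 29 days. Apr 17 1999 + 29 days = May 16 1999.
Next gap: 33 days. May 16 1999 + 33 days = Jun 18 1999.

Apr 17 1999, May 16 1999, Jun 18 1999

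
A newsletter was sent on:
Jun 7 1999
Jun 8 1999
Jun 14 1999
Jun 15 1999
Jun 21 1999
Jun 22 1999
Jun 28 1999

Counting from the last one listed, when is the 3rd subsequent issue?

Every event lands on a Monday or Tuesday (gaps cycle 1, 6, 1, 6, 1, 6).
So the schedule is: every Monday and Tuesday.
The following Tuesday is Jun 29 1999.
The following Monday is Jul 5 1999.
Next Tuesday: Jul 6 1999.

Jul 6 1999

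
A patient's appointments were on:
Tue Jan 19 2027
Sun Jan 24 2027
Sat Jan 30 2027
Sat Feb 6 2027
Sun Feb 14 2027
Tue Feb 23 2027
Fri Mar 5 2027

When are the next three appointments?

The spacing grows by 1 each time: 5, 6, 7, 8, 9, 10 days.
Next gap: 11 days. Fri Mar 5 2027 + 11 days = Tue Mar 16 2027.
Next gap: 12 days. Tue Mar 16 2027 + 12 days = Sun Mar 28 2027.
Next gap: 13 days. Sun Mar 28 2027 + 13 days = Sat Apr 10 2027.

Tue Mar 16 2027, Sun Mar 28 2027, Sat Apr 10 2027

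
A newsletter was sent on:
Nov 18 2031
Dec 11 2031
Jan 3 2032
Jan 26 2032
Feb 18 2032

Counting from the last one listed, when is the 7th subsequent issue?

The spacing is 23, 23, 23, 23 days — always 23 days.
Feb 18 2032 + 23 days = Mar 12 2032.
Mar 12 2032 + 23 days = Apr 4 2032.
Apr 4 2032 + 23 days = Apr 27 2032.
Apr 27 2032 + 23 days = May 20 2032.
May 20 2032 + 23 days = Jun 12 2032.
Jun 12 2032 + 23 days = Jul 5 2032.
Jul 5 2032 + 23 days = Jul 28 2032.

Jul 28 2032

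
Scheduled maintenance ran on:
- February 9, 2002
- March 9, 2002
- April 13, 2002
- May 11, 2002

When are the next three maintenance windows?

All dates are Saturdays, 28, 35, 28 days apart.
Specifically, the 2nd Saturday of each month.
2nd Saturday of June 2002: June 8, 2002.
2nd Saturday of July 2002: July 13, 2002.
2nd Saturday of August 2002: August 10, 2002.

June 8, 2002; July 13, 2002; August 10, 2002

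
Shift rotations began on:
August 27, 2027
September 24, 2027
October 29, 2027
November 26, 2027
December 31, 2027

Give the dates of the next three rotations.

January 28, 2028; February 25, 2028; March 31, 2028

Every date is a Friday; gaps 28, 35, 28, 35 days.
Each is the last Friday of its month (at least one falls on the 29th or later, ruling out '4th Friday').
Last Friday of January 2028: January 28, 2028.
Last Friday of February 2028: February 25, 2028.
March 2028 ends with Friday March 31, 2028.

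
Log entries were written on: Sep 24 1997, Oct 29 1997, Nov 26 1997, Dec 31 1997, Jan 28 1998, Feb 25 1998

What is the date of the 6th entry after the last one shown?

Aug 26 1998

These are Wednesdays with 35, 28, 35, 28, 28-day gaps.
Each is the final Wednesday of its month — Oct 29 1997 is past the 28th, so '4th Wednesday' doesn't fit.
March 1998 ends with Wednesday Mar 25 1998.
Last Wednesday of April 1998: Apr 29 1998.
Last Wednesday of May 1998: May 27 1998.
June 1998 ends with Wednesday Jun 24 1998.
July 1998 ends with Wednesday Jul 29 1998.
August 1998 ends with Wednesday Aug 26 1998.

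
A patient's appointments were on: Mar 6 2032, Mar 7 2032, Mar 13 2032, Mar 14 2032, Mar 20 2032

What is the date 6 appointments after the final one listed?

Every event lands on a Saturday or Sunday (gaps cycle 1, 6, 1, 6).
So the schedule is: every Saturday and Sunday.
The following Sunday is Mar 21 2032.
The following Saturday is Mar 27 2032.
The following Sunday is Mar 28 2032.
The following Saturday is Apr 3 2032.
Next Sunday: Apr 4 2032.
Next Saturday: Apr 10 2032.

Apr 10 2032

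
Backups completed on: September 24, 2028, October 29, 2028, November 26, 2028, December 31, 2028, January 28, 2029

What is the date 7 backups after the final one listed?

All Sundays; the gaps (35, 28, 35, 28) vary with month length.
This is the last Sunday of each month.
February 2029 ends with Sunday February 25, 2029.
Last Sunday of March 2029: March 25, 2029.
Last Sunday of April 2029: April 29, 2029.
Last Sunday of May 2029: May 27, 2029.
Last Sunday of June 2029: June 24, 2029.
July 2029 ends with Sunday July 29, 2029.
Last Sunday of August 2029: August 26, 2029.

August 26, 2029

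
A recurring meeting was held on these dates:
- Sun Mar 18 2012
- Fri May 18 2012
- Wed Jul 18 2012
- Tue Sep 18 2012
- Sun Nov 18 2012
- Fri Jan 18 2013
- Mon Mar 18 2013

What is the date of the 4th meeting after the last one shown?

Mon Nov 18 2013

Gaps: 61, 61, 62, 61, 61, 59 days — not constant. Every event is on the 18th of the month.
Pattern: the 18th of every 2 months.
May 2013: Sat May 18 2013.
Next: July 2013 → Thu Jul 18 2013.
September 2013: Wed Sep 18 2013.
Next: November 2013 → Mon Nov 18 2013.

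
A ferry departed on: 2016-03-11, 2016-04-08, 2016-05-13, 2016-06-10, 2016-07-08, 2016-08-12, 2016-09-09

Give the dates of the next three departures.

2016-10-14, 2016-11-11, 2016-12-09

These are Fridays at 28- or 35-day spacing (28, 35, 28, 28, 35, 28).
The pattern: 2nd Friday of the month.
2nd Friday of October 2016: 2016-10-14.
2nd Friday of November 2016: 2016-11-11.
2nd Friday of December 2016: 2016-12-09.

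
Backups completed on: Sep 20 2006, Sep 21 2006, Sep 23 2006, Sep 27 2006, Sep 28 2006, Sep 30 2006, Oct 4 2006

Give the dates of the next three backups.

Oct 5 2006, Oct 7 2006, Oct 11 2006

Gaps: 1, 2, 4, 1, 2, 4 days — not constant, but cyclic with period 3.
The events fall on every Wednesday, Thursday and Saturday.
The following Thursday is Oct 5 2006.
Next Saturday: Oct 7 2006.
Next Wednesday: Oct 11 2006.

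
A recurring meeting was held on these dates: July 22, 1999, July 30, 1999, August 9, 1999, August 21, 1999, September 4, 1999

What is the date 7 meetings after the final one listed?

February 5, 2000

Intervals are 8, 10, 12, 14 days — an arithmetic progression with common difference 2.
Next gap: 16 days. September 4, 1999 + 16 days = September 20, 1999.
Next gap: 18 days. September 20, 1999 + 18 days = October 8, 1999.
Next gap: 20 days. October 8, 1999 + 20 days = October 28, 1999.
Next gap: 22 days. October 28, 1999 + 22 days = November 19, 1999.
Next gap: 24 days. November 19, 1999 + 24 days = December 13, 1999.
Next gap: 26 days. December 13, 1999 + 26 days = January 8, 2000.
Next gap: 28 days. January 8, 2000 + 28 days = February 5, 2000.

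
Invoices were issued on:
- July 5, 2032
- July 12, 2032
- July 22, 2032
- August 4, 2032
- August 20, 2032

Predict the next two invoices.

Intervals are 7, 10, 13, 16 days — an arithmetic progression with common difference 3.
Next gap: 19 days. August 20, 2032 + 19 days = September 8, 2032.
Next gap: 22 days. September 8, 2032 + 22 days = September 30, 2032.

September 8, 2032; September 30, 2032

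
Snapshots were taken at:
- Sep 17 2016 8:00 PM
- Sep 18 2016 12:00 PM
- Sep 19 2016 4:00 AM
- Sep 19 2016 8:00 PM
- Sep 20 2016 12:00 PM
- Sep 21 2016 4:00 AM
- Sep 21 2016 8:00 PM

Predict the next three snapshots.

Spacing: 16, 16, 16, 16, 16, 16 h — constant 16 h.
Sep 21 2016 8:00 PM + 16 h = Sep 22 2016 12:00 PM.
Sep 22 2016 12:00 PM + 16 h = Sep 23 2016 4:00 AM.
Sep 23 2016 4:00 AM + 16 h = Sep 23 2016 8:00 PM.

Sep 22 2016 12:00 PM, Sep 23 2016 4:00 AM, Sep 23 2016 8:00 PM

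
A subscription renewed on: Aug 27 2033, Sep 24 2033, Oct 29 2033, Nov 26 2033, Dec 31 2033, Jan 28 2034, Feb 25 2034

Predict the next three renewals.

Every date is a Saturday; gaps 28, 35, 28, 35, 28, 28 days.
Each is the last Saturday of its month (at least one falls on the 29th or later, ruling out '4th Saturday').
March 2034 ends with Saturday Mar 25 2034.
Last Saturday of April 2034: Apr 29 2034.
Last Saturday of May 2034: May 27 2034.

Mar 25 2034, Apr 29 2034, May 27 2034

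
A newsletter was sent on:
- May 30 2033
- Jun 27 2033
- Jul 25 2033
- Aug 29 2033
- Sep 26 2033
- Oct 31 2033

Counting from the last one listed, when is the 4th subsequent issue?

Feb 27 2034

Every date is a Monday; gaps 28, 28, 35, 28, 35 days.
Each is the last Monday of its month (at least one falls on the 29th or later, ruling out '4th Monday').
Last Monday of November 2033: Nov 28 2033.
Last Monday of December 2033: Dec 26 2033.
January 2034 ends with Monday Jan 30 2034.
February 2034 ends with Monday Feb 27 2034.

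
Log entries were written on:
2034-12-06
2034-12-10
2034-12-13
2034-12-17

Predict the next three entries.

Every event lands on a Wednesday or Sunday (gaps cycle 4, 3, 4).
So the schedule is: every Wednesday and Sunday.
Next Wednesday: 2034-12-20.
The following Sunday is 2034-12-24.
Next Wednesday: 2034-12-27.

2034-12-20, 2034-12-24, 2034-12-27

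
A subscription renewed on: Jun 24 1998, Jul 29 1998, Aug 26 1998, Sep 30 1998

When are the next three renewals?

Every date is a Wednesday; gaps 35, 28, 35 days.
Each is the last Wednesday of its month (at least one falls on the 29th or later, ruling out '4th Wednesday').
October 1998 ends with Wednesday Oct 28 1998.
Last Wednesday of November 1998: Nov 25 1998.
Last Wednesday of December 1998: Dec 30 1998.

Oct 28 1998, Nov 25 1998, Dec 30 1998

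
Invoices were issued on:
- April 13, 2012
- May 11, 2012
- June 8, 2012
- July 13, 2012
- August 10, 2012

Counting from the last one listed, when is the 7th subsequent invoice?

March 8, 2013

Gaps: 28, 28, 35, 28 days — a mix of 28 and 35. Every date is a Friday.
Each is the 2nd Friday of its month.
September 2012 — 2nd Friday is September 14, 2012.
October 2012 — 2nd Friday is October 12, 2012.
November 2012 — 2nd Friday is November 9, 2012.
2nd Friday of December 2012: December 14, 2012.
2nd Friday of January 2013: January 11, 2013.
February 2013 — 2nd Friday is February 8, 2013.
2nd Friday of March 2013: March 8, 2013.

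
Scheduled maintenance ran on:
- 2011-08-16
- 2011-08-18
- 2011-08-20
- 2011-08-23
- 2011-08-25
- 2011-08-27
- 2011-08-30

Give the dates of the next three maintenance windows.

2011-09-01, 2011-09-03, 2011-09-06

Gaps: 2, 2, 3, 2, 2, 3 days — not constant, but cyclic with period 3.
The events fall on every Tuesday, Thursday and Saturday.
The following Thursday is 2011-09-01.
The following Saturday is 2011-09-03.
The following Tuesday is 2011-09-06.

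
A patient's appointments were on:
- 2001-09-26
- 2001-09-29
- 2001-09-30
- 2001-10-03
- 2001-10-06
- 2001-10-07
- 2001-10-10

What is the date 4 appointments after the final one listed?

2001-10-20

Gaps: 3, 1, 3, 3, 1, 3 days — not constant, but cyclic with period 3.
The events fall on every Wednesday, Saturday and Sunday.
The following Saturday is 2001-10-13.
Next Sunday: 2001-10-14.
The following Wednesday is 2001-10-17.
The following Saturday is 2001-10-20.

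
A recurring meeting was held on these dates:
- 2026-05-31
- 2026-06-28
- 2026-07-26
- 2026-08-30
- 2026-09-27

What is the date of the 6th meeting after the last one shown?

2027-03-28

Every date is a Sunday; gaps 28, 28, 35, 28 days.
Each is the last Sunday of its month (at least one falls on the 29th or later, ruling out '4th Sunday').
October 2026 ends with Sunday 2026-10-25.
November 2026 ends with Sunday 2026-11-29.
December 2026 ends with Sunday 2026-12-27.
Last Sunday of January 2027: 2027-01-31.
February 2027 ends with Sunday 2027-02-28.
March 2027 ends with Sunday 2027-03-28.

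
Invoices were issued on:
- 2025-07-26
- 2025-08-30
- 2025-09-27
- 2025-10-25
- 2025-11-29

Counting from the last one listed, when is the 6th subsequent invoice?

2026-05-30

All Saturdays; the gaps (35, 28, 28, 35) vary with month length.
This is the last Saturday of each month.
Last Saturday of December 2025: 2025-12-27.
Last Saturday of January 2026: 2026-01-31.
February 2026 ends with Saturday 2026-02-28.
Last Saturday of March 2026: 2026-03-28.
April 2026 ends with Saturday 2026-04-25.
May 2026 ends with Saturday 2026-05-30.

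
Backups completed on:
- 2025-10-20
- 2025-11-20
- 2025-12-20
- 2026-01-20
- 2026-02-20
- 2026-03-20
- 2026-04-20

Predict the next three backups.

2026-05-20, 2026-06-20, 2026-07-20

The day-of-month is always 20 (31, 30, 31, 31, 28, 31 days between events).
So this recurs on the 20th of each month.
Next: May 2026 → 2026-05-20.
June 2026: 2026-06-20.
Next: July 2026 → 2026-07-20.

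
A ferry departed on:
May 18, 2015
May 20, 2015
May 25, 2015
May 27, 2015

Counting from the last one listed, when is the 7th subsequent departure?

The gap pattern 2, 5, 2 repeats every 2 events.
These are the Mondays and Wednesdays of each week.
Next Monday: June 1, 2015.
The following Wednesday is June 3, 2015.
Next Monday: June 8, 2015.
Next Wednesday: June 10, 2015.
The following Monday is June 15, 2015.
The following Wednesday is June 17, 2015.
The following Monday is June 22, 2015.

June 22, 2015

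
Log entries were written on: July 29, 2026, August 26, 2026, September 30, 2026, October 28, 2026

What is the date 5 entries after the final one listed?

March 31, 2027

All Wednesdays; the gaps (28, 35, 28) vary with month length.
This is the last Wednesday of each month.
November 2026 ends with Wednesday November 25, 2026.
December 2026 ends with Wednesday December 30, 2026.
January 2027 ends with Wednesday January 27, 2027.
February 2027 ends with Wednesday February 24, 2027.
March 2027 ends with Wednesday March 31, 2027.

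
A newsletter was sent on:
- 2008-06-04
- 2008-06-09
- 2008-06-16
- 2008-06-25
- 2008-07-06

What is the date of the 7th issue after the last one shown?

2008-11-16

Intervals are 5, 7, 9, 11 days — an arithmetic progression with common difference 2.
Next gap: 13 days. 2008-07-06 + 13 days = 2008-07-19.
Next gap: 15 days. 2008-07-19 + 15 days = 2008-08-03.
Next gap: 17 days. 2008-08-03 + 17 days = 2008-08-20.
Next gap: 19 days. 2008-08-20 + 19 days = 2008-09-08.
Next gap: 21 days. 2008-09-08 + 21 days = 2008-09-29.
Next gap: 23 days. 2008-09-29 + 23 days = 2008-10-22.
Next gap: 25 days. 2008-10-22 + 25 days = 2008-11-16.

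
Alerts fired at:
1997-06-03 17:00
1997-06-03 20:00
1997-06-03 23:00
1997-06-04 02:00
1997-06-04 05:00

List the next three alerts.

Spacing: 3, 3, 3, 3 h — constant 3 h.
1997-06-04 05:00 + 3 h = 1997-06-04 08:00.
1997-06-04 08:00 + 3 h = 1997-06-04 11:00.
1997-06-04 11:00 + 3 h = 1997-06-04 14:00.

1997-06-04 08:00, 1997-06-04 11:00, 1997-06-04 14:00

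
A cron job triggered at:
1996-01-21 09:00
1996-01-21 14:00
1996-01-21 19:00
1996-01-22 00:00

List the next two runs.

1996-01-22 05:00, 1996-01-22 10:00

The interval is a steady 5 hours (5, 5, 5).
1996-01-22 00:00 + 5 h = 1996-01-22 05:00.
1996-01-22 05:00 + 5 h = 1996-01-22 10:00.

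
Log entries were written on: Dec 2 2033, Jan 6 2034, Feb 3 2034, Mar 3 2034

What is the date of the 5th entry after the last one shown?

Gaps: 35, 28, 28 days — a mix of 28 and 35. Every date is a Friday.
Each is the 1st Friday of its month.
1st Friday of April 2034: Apr 7 2034.
1st Friday of May 2034: May 5 2034.
June 2034 — 1st Friday is Jun 2 2034.
1st Friday of July 2034: Jul 7 2034.
August 2034 — 1st Friday is Aug 4 2034.

Aug 4 2034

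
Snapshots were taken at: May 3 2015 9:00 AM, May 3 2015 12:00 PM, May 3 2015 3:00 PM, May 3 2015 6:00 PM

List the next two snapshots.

May 3 2015 9:00 PM, May 4 2015 12:00 AM

The interval is a steady 3 hours (3, 3, 3).
May 3 2015 6:00 PM + 3 h = May 3 2015 9:00 PM.
May 3 2015 9:00 PM + 3 h = May 4 2015 12:00 AM.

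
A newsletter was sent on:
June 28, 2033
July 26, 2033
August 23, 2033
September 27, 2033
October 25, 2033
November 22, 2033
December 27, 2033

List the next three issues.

All dates are Tuesdays, 28, 28, 35, 28, 28, 35 days apart.
Specifically, the 4th Tuesday of each month.
January 2034 — 4th Tuesday is January 24, 2034.
February 2034 — 4th Tuesday is February 28, 2034.
March 2034 — 4th Tuesday is March 28, 2034.

January 24, 2034; February 28, 2034; March 28, 2034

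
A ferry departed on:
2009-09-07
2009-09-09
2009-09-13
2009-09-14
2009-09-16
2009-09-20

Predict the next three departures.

2009-09-21, 2009-09-23, 2009-09-27

Gaps: 2, 4, 1, 2, 4 days — not constant, but cyclic with period 3.
The events fall on every Monday, Wednesday and Sunday.
The following Monday is 2009-09-21.
Next Wednesday: 2009-09-23.
The following Sunday is 2009-09-27.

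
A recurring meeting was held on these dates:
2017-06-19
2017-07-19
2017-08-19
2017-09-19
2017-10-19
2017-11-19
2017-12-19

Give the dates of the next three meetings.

The day-of-month is always 19 (30, 31, 31, 30, 31, 30 days between events).
So this recurs on the 19th of each month.
Next: January 2018 → 2018-01-19.
Next: February 2018 → 2018-02-19.
Next: March 2018 → 2018-03-19.

2018-01-19, 2018-02-19, 2018-03-19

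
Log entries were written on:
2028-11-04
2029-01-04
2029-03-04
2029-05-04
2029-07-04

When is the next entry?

2029-09-04

Each date is the 4th; the gaps (61, 59, 61, 61) track the month lengths.
The rule is the 4th of every 2 months.
Next: September 2029 → 2029-09-04.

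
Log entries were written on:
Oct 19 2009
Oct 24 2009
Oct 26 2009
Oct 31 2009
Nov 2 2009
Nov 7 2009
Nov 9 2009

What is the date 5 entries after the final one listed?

Nov 28 2009

Every event lands on a Monday or Saturday (gaps cycle 5, 2, 5, 2, 5, 2).
So the schedule is: every Monday and Saturday.
Next Saturday: Nov 14 2009.
The following Monday is Nov 16 2009.
Next Saturday: Nov 21 2009.
Next Monday: Nov 23 2009.
The following Saturday is Nov 28 2009.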